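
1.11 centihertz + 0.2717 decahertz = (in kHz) 0.002728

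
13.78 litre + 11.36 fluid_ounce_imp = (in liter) 14.1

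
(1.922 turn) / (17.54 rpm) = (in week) 1.087e-05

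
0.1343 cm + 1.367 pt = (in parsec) 5.915e-20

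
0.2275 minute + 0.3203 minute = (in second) 32.87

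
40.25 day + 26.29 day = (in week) 9.506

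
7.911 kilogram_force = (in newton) 77.58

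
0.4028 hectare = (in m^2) 4028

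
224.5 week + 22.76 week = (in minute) 2.492e+06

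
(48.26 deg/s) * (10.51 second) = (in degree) 507.2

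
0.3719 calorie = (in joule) 1.556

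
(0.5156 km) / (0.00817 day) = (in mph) 1.634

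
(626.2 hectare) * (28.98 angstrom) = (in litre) 18.15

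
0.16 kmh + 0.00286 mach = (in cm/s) 101.8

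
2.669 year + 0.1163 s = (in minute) 1.403e+06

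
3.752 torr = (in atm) 0.004937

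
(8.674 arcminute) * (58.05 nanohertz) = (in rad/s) 1.465e-10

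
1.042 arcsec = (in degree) 0.0002894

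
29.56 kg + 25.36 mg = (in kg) 29.56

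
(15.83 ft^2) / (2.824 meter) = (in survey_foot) 1.709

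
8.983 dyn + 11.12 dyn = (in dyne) 20.1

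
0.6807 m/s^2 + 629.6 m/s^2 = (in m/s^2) 630.3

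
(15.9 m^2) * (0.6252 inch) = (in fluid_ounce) 8538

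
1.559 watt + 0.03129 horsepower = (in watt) 24.89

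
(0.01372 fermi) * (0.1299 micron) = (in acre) 4.404e-28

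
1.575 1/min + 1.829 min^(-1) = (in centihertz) 5.673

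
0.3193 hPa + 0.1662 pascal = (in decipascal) 321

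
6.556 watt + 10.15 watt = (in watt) 16.71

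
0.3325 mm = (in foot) 0.001091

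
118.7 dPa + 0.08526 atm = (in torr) 64.89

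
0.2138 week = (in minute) 2155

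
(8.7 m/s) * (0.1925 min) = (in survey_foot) 329.7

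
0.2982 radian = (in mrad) 298.2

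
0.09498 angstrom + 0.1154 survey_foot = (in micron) 3.517e+04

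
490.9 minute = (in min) 490.9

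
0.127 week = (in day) 0.889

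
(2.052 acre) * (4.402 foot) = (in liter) 1.114e+07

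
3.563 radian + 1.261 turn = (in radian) 11.49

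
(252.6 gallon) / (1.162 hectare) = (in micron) 82.29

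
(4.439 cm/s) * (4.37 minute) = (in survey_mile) 0.007232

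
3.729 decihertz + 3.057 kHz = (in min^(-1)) 1.834e+05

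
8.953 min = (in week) 0.0008882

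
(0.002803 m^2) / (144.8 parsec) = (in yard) 6.861e-22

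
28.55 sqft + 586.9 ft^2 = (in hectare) 0.005718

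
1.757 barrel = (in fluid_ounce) 9446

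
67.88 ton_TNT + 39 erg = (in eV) 1.773e+30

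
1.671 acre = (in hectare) 0.6762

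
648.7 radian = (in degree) 3.717e+04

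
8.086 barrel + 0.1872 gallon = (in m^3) 1.286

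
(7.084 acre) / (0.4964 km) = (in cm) 5775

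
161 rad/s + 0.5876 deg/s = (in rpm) 1538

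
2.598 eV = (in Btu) 3.945e-22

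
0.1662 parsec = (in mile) 3.187e+12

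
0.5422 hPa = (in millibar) 0.5422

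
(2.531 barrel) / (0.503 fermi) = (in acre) 1.977e+11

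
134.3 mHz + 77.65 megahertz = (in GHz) 0.07765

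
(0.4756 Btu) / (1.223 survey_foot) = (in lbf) 302.6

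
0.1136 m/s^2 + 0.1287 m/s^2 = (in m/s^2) 0.2423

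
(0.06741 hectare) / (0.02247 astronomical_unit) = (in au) 1.341e-18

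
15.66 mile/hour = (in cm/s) 700.1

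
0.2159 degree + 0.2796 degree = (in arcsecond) 1784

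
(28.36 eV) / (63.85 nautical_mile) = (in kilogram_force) 3.918e-24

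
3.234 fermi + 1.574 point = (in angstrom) 5.553e+06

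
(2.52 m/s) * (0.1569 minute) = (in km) 0.02372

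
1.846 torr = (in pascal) 246.1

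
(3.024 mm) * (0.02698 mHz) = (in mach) 2.396e-10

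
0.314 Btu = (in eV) 2.068e+21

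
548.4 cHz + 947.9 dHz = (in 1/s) 100.3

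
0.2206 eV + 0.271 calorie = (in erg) 1.134e+07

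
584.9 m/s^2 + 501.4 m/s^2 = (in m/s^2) 1086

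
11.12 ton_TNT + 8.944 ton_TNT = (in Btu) 7.957e+07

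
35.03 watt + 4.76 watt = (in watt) 39.79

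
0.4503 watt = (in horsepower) 0.0006039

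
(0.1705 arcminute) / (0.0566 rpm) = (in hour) 2.324e-06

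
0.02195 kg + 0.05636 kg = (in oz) 2.762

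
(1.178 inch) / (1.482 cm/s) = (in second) 2.019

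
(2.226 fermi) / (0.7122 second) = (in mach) 9.179e-18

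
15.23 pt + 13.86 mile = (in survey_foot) 7.318e+04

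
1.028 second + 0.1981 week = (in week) 0.1981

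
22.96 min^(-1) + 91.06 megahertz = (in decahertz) 9.106e+06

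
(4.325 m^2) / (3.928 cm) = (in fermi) 1.101e+17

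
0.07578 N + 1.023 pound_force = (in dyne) 4.626e+05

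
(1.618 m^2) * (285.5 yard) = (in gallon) 1.116e+05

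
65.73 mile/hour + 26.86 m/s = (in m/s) 56.24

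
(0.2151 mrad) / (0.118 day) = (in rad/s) 2.11e-08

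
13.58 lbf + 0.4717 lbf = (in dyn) 6.251e+06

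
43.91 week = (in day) 307.4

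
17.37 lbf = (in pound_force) 17.37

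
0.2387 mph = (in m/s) 0.1067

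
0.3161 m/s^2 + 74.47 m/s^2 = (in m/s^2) 74.79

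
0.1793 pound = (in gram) 81.33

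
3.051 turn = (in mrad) 1.917e+04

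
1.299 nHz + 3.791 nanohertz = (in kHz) 5.09e-12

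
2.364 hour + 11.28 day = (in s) 9.831e+05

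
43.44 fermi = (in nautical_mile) 2.346e-17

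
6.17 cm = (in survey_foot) 0.2024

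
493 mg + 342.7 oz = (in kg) 9.716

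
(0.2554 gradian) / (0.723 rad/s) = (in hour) 1.541e-06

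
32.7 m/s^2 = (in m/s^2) 32.7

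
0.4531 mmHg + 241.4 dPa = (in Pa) 84.55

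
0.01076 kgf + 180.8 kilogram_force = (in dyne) 1.773e+08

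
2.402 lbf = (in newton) 10.68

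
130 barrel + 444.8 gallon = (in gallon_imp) 4917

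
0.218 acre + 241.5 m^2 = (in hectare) 0.1124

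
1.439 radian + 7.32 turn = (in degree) 2718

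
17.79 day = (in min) 2.562e+04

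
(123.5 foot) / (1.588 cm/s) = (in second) 2370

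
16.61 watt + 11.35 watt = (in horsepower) 0.03749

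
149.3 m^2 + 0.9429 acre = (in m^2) 3965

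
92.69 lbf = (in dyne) 4.123e+07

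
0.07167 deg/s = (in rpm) 0.01195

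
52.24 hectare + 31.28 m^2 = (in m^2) 5.224e+05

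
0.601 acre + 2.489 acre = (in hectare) 1.25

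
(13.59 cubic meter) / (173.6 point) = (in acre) 0.05483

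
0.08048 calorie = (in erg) 3.367e+06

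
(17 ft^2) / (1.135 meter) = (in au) 9.302e-12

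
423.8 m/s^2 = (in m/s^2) 423.8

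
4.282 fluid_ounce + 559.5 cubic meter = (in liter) 5.595e+05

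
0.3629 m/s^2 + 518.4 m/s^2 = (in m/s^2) 518.8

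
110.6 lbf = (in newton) 492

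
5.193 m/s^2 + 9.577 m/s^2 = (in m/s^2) 14.77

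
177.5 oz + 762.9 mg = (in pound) 11.1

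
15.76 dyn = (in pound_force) 3.543e-05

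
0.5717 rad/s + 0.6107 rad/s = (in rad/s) 1.182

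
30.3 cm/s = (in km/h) 1.091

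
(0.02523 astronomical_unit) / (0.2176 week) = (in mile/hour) 6.415e+04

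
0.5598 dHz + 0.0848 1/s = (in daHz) 0.01408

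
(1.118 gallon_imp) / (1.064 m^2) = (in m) 0.004777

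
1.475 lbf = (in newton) 6.561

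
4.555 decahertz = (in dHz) 455.5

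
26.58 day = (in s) 2.297e+06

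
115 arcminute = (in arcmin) 115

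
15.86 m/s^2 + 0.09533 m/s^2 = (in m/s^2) 15.96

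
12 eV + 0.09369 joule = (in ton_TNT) 2.239e-11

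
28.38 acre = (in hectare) 11.48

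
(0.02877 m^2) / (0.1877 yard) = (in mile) 0.0001042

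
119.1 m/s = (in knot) 231.5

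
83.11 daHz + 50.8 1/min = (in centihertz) 8.319e+04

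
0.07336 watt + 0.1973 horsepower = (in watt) 147.2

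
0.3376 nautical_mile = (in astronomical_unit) 4.179e-09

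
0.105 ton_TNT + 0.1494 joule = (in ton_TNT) 0.105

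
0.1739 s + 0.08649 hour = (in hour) 0.08654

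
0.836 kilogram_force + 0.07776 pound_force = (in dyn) 8.544e+05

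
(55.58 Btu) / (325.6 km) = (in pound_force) 0.04049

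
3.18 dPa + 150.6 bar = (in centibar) 1.506e+04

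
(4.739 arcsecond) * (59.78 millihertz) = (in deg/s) 7.869e-05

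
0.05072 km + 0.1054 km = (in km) 0.1561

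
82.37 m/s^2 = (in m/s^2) 82.37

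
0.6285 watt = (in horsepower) 0.0008428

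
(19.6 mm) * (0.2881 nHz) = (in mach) 1.658e-14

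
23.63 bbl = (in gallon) 992.5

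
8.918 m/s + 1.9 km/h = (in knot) 18.36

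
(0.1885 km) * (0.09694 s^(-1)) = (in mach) 0.05367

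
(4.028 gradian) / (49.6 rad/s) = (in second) 0.001276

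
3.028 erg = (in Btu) 2.87e-10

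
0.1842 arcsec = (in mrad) 0.000893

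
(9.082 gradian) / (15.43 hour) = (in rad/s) 2.568e-06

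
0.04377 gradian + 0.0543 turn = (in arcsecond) 7.051e+04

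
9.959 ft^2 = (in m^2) 0.9252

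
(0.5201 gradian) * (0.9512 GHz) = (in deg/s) 4.452e+08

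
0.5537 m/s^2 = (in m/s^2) 0.5537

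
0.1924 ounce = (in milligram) 5454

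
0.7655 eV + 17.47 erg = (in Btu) 1.656e-09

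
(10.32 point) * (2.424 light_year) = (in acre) 2.063e+10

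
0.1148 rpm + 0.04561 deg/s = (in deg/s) 0.7344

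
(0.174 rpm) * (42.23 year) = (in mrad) 2.427e+10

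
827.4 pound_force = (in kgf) 375.3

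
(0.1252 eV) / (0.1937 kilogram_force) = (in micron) 1.056e-14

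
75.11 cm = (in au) 5.021e-12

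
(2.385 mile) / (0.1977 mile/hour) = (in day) 0.5027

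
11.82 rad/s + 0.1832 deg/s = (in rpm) 112.9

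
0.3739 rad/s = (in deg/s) 21.42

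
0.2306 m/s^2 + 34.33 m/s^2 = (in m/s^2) 34.56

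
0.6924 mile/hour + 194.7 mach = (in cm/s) 6.63e+06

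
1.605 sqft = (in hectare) 1.491e-05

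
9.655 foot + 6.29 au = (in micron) 9.41e+17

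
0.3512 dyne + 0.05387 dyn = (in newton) 4.051e-06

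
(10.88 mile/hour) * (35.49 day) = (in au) 9.969e-05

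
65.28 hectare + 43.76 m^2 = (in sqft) 7.027e+06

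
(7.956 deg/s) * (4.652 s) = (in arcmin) 2221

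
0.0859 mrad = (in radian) 8.59e-05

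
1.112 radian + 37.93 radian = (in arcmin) 1.342e+05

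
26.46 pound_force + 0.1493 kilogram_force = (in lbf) 26.79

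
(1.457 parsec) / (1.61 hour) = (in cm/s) 7.757e+14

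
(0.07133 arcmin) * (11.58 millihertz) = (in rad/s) 2.403e-07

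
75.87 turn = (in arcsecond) 9.833e+07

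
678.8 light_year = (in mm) 6.422e+21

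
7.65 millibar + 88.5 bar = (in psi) 1284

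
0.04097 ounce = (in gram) 1.161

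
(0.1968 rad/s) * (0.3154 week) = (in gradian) 2.39e+06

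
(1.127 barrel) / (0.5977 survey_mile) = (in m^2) 0.0001863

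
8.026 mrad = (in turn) 0.001277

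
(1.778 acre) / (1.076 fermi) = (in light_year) 706.8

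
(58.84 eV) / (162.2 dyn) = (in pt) 1.648e-11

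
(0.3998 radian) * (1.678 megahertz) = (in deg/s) 3.844e+07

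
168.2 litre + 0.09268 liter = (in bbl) 1.059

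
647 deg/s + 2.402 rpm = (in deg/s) 661.4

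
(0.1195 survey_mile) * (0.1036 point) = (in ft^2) 0.07566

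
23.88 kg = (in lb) 52.65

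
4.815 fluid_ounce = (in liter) 0.1424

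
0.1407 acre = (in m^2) 569.4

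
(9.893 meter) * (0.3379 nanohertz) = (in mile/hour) 7.478e-09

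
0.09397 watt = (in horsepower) 0.000126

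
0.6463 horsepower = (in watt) 481.9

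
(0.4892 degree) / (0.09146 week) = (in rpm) 1.474e-06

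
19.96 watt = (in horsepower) 0.02677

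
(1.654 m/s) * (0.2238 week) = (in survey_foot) 7.345e+05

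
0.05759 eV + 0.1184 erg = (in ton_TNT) 2.83e-18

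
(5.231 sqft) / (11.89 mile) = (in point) 0.07199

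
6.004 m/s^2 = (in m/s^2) 6.004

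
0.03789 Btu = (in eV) 2.495e+20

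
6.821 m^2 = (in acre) 0.001686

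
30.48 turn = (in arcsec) 3.95e+07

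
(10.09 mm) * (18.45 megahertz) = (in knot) 3.619e+05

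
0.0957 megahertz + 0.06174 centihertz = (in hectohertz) 957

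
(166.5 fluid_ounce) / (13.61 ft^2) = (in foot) 0.01278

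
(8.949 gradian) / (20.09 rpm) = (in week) 1.105e-07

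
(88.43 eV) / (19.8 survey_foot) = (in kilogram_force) 2.394e-19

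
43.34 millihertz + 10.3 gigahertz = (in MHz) 1.03e+04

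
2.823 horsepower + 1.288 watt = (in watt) 2106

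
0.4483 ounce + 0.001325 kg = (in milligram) 1.403e+04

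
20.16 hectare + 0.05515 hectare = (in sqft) 2.176e+06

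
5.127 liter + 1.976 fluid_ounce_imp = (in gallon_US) 1.369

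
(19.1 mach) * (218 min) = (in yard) 9.303e+07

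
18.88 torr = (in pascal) 2517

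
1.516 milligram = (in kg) 1.516e-06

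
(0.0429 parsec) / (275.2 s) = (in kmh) 1.732e+13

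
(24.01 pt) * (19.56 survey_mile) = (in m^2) 266.6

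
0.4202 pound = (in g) 190.6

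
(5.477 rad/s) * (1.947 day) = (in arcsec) 1.9e+11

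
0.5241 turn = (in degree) 188.7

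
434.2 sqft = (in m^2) 40.34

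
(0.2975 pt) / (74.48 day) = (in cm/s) 1.631e-09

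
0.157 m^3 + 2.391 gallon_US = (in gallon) 43.87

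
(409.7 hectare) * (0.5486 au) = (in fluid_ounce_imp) 1.183e+22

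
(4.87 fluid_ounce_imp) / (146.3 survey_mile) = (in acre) 1.452e-13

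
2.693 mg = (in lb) 5.937e-06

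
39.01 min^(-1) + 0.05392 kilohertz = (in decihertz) 545.7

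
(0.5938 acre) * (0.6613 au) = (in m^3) 2.377e+14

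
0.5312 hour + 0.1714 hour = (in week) 0.004182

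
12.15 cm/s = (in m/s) 0.1215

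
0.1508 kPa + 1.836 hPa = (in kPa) 0.3344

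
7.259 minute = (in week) 0.0007201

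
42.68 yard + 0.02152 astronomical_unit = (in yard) 3.521e+09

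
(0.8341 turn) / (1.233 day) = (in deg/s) 0.002819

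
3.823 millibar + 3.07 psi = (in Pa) 2.155e+04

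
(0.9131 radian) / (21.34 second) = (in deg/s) 2.452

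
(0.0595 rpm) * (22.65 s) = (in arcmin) 485.2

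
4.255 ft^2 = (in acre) 9.768e-05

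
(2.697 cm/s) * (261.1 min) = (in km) 0.4225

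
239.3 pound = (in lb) 239.3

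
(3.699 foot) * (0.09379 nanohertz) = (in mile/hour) 2.365e-10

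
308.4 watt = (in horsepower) 0.4136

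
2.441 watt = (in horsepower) 0.003273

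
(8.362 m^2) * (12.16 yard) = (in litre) 9.298e+04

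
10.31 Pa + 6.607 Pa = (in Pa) 16.92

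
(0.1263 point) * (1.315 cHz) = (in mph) 1.311e-06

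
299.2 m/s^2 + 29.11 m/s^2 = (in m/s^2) 328.3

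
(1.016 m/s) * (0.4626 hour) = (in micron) 1.692e+09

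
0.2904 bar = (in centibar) 29.04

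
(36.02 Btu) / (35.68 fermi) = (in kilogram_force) 1.086e+17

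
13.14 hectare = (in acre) 32.47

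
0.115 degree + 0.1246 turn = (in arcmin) 2698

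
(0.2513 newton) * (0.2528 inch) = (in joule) 0.001614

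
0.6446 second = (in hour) 0.0001791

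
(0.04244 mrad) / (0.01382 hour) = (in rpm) 8.146e-06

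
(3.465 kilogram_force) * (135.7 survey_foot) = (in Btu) 1.332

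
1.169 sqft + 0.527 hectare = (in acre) 1.302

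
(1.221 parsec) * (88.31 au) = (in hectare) 4.977e+25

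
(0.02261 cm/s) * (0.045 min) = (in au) 4.081e-15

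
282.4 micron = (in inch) 0.01112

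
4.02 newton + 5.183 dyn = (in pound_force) 0.9037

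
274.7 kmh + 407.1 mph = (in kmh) 929.9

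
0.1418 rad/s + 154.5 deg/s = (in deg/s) 162.6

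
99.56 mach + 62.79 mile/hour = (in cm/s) 3.393e+06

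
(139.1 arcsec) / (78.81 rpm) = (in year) 2.591e-12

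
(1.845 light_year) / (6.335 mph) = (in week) 1.019e+10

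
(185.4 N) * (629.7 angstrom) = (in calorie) 2.79e-06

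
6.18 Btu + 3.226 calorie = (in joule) 6534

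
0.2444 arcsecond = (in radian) 1.185e-06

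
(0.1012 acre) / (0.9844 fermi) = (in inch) 1.638e+19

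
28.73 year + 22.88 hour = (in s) 9.061e+08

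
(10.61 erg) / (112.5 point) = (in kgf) 2.726e-06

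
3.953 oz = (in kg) 0.1121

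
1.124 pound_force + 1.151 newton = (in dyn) 6.151e+05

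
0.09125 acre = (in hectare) 0.03693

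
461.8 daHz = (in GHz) 4.618e-06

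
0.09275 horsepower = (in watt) 69.16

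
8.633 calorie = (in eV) 2.254e+20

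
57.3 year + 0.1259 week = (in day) 2.092e+04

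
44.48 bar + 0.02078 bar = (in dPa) 4.45e+07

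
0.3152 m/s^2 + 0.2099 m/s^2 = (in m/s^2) 0.5251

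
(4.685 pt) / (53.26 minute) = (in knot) 1.005e-06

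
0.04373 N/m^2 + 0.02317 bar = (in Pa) 2317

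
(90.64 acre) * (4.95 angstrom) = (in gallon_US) 0.04797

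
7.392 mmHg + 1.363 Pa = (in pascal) 986.9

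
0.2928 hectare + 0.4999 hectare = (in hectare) 0.7927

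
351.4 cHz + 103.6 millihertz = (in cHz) 361.8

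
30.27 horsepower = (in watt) 2.257e+04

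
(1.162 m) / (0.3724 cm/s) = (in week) 0.0005159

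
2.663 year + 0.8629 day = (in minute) 1.401e+06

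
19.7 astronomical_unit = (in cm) 2.947e+14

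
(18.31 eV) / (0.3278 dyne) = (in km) 8.949e-16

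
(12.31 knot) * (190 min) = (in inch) 2.842e+06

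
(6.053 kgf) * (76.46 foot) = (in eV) 8.634e+21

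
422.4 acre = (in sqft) 1.84e+07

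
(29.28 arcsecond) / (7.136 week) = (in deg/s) 1.885e-09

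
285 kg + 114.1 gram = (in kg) 285.1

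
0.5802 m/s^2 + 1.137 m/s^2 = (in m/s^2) 1.717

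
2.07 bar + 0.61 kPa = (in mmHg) 1557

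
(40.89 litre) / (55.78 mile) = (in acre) 1.126e-10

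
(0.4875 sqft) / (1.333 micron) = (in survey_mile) 21.11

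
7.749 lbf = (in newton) 34.47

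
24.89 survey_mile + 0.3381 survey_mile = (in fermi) 4.06e+19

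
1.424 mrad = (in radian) 0.001424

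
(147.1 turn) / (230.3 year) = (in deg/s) 7.291e-06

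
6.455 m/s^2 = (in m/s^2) 6.455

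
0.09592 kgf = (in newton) 0.9407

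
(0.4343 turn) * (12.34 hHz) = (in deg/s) 1.929e+05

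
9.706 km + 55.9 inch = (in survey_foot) 3.185e+04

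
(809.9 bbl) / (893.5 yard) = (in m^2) 0.1576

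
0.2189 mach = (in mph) 166.7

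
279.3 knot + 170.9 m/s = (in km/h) 1133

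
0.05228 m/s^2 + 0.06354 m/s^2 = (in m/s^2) 0.1158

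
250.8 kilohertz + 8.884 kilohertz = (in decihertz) 2.597e+06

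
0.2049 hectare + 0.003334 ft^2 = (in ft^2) 2.206e+04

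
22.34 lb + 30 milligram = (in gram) 1.013e+04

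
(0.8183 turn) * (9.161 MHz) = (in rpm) 4.498e+08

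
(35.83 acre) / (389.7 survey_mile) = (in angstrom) 2.312e+09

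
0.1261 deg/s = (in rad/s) 0.002201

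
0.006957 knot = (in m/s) 0.003579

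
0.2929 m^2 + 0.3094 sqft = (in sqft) 3.462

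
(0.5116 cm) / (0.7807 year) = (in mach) 6.103e-13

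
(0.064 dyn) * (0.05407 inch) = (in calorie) 2.101e-10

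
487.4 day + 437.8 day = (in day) 925.2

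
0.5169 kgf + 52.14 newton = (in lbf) 12.86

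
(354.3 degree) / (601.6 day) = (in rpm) 1.136e-06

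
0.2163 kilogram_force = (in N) 2.121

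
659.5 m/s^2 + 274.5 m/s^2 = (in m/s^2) 934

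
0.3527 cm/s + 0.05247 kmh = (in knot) 0.03519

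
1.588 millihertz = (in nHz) 1.588e+06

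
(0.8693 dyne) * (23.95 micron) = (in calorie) 4.976e-11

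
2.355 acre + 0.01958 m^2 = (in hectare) 0.953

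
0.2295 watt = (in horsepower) 0.0003078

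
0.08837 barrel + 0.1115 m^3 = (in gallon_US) 33.17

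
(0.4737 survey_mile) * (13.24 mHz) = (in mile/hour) 22.58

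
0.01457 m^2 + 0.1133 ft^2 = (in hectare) 2.51e-06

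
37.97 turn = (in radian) 238.6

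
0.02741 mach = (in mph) 20.88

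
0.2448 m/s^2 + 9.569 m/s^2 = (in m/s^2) 9.814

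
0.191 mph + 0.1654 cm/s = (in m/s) 0.08704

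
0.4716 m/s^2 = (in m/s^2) 0.4716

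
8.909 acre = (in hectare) 3.605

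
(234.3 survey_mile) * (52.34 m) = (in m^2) 1.974e+07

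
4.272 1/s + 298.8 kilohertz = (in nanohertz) 2.988e+14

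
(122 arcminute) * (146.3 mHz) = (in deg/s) 0.2975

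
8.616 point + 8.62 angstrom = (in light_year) 3.213e-19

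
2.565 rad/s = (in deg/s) 147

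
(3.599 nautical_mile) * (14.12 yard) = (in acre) 21.27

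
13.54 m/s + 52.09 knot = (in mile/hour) 90.23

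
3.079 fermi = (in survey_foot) 1.01e-14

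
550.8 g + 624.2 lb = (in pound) 625.4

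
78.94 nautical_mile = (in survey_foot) 4.796e+05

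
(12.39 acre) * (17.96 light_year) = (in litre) 8.52e+24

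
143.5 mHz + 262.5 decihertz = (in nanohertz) 2.639e+10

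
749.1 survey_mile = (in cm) 1.206e+08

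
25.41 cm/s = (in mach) 0.0007463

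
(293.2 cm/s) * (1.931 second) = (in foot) 18.58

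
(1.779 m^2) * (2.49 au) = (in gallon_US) 1.751e+14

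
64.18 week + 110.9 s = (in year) 1.231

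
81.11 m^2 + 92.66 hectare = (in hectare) 92.67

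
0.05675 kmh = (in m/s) 0.01576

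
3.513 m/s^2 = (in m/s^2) 3.513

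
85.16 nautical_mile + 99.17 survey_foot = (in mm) 1.577e+08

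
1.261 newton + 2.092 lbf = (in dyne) 1.057e+06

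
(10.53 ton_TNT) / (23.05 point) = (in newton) 5.418e+12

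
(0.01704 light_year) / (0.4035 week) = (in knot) 1.284e+09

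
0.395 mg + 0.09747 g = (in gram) 0.09786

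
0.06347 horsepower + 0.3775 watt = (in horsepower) 0.06398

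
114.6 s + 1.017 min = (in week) 0.0002904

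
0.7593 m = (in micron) 7.593e+05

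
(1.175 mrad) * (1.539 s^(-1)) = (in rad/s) 0.001808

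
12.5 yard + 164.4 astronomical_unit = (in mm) 2.459e+16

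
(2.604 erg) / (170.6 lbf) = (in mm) 3.431e-07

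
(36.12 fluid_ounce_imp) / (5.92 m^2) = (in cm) 0.01734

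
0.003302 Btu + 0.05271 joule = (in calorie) 0.8452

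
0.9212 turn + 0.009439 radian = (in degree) 332.2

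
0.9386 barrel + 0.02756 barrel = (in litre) 153.6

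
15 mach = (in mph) 1.143e+04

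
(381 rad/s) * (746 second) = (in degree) 1.628e+07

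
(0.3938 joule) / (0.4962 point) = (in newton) 2250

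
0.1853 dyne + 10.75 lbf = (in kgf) 4.876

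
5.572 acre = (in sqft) 2.427e+05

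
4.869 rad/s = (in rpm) 46.5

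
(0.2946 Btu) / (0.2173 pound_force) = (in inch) 1.266e+04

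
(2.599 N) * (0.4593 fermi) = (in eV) 7451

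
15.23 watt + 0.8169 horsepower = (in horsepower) 0.8373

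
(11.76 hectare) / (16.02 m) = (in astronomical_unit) 4.907e-08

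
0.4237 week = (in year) 0.008126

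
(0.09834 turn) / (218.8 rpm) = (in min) 0.0004495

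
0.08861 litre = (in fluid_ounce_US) 2.996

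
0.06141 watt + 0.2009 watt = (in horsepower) 0.0003518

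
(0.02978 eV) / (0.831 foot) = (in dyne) 1.884e-15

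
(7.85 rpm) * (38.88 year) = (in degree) 5.775e+10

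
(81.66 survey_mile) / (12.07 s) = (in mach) 31.98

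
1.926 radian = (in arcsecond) 3.973e+05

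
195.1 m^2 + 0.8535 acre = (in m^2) 3649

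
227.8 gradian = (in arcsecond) 7.381e+05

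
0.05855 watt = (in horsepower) 7.852e-05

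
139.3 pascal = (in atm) 0.001375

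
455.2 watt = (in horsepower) 0.6104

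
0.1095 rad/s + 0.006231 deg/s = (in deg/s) 6.28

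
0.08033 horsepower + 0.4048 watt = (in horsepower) 0.08087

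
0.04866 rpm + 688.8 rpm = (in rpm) 688.8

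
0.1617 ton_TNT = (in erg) 6.766e+15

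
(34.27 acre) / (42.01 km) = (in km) 0.003301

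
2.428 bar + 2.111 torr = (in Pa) 2.431e+05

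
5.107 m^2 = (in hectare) 0.0005107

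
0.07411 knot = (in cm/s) 3.813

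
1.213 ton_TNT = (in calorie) 1.213e+09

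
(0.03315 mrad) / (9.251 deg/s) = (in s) 0.0002053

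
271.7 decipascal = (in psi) 0.003941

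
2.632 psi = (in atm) 0.1791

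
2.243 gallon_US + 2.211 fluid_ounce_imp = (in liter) 8.553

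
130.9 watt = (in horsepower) 0.1755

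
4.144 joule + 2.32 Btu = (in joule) 2452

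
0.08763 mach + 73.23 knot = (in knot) 131.2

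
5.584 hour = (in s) 2.01e+04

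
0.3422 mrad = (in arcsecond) 70.58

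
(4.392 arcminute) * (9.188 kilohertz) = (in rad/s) 11.74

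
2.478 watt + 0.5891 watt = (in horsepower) 0.004113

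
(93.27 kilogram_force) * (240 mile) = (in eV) 2.205e+27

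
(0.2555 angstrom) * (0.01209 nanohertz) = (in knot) 6.005e-22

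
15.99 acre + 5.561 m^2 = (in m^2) 6.471e+04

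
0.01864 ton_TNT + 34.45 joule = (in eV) 4.868e+26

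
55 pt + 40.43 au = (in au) 40.43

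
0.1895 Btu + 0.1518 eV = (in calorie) 47.79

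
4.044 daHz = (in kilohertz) 0.04044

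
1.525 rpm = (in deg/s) 9.15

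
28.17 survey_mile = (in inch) 1.785e+06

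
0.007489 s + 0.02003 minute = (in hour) 0.0003359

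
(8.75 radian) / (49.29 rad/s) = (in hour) 4.931e-05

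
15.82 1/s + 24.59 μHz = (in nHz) 1.582e+10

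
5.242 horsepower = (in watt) 3909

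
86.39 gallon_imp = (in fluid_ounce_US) 1.328e+04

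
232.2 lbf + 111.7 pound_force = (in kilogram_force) 156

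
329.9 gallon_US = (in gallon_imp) 274.7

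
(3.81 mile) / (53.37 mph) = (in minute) 4.283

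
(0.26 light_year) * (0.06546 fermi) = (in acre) 3.979e-05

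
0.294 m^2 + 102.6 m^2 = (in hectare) 0.01029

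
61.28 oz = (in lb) 3.83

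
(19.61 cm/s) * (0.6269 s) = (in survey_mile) 7.639e-05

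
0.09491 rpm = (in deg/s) 0.5695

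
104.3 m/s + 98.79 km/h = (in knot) 256.1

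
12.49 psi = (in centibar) 86.12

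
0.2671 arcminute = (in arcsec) 16.03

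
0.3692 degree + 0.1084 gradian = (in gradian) 0.5186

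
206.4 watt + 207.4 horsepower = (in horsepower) 207.7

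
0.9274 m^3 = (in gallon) 245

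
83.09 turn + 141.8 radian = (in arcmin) 2.282e+06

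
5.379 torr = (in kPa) 0.7171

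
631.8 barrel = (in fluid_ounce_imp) 3.535e+06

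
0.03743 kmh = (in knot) 0.02021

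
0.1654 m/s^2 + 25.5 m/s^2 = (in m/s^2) 25.67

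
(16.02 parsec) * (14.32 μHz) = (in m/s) 7.079e+12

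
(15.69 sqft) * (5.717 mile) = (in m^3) 1.341e+04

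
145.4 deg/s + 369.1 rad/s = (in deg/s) 2.129e+04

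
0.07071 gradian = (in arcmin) 3.818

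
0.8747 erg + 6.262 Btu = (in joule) 6607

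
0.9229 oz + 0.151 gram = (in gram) 26.31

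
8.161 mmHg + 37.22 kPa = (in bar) 0.3831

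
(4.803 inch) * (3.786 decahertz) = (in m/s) 4.619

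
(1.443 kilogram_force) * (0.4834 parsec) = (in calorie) 5.045e+16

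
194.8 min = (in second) 1.169e+04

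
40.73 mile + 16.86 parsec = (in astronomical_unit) 3.478e+06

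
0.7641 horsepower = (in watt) 569.8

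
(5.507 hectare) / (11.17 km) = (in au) 3.296e-11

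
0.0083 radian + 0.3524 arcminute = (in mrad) 8.403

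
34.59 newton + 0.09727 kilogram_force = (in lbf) 7.991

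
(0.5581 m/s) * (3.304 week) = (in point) 3.161e+09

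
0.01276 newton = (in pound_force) 0.002869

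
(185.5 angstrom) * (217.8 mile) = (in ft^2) 0.06999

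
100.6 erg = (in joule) 1.006e-05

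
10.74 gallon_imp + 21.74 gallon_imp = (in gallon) 39.01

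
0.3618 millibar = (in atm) 0.0003571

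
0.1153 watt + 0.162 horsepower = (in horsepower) 0.1622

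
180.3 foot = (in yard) 60.1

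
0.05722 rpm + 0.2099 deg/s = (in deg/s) 0.5532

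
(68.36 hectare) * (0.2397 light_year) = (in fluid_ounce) 5.242e+25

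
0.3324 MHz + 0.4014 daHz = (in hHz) 3324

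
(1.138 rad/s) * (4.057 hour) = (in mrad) 1.662e+07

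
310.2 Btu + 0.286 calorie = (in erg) 3.273e+12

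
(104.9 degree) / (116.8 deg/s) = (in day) 1.039e-05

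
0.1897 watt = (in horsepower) 0.0002544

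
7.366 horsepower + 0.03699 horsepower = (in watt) 5520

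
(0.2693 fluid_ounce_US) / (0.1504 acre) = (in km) 1.309e-11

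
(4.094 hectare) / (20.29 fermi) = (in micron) 2.018e+24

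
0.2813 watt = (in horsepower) 0.0003772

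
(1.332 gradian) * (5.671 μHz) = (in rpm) 1.133e-06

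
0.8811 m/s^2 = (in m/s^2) 0.8811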